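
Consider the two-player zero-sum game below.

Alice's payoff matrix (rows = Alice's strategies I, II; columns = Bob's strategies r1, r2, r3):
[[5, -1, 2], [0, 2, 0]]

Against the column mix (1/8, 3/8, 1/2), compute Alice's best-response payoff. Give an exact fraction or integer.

5/4

I: (5)·(1/8) + (-1)·(3/8) + (2)·(1/2) = 5/4.
II: (0)·(1/8) + (2)·(3/8) + (0)·(1/2) = 3/4.
The best pure response is I with expected payoff 5/4.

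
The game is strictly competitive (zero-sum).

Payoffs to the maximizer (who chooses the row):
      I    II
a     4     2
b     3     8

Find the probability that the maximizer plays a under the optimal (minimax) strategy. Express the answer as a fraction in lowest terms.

5/7

Row minima are 2 and 3, so the maximizer's maximin is 3; column maxima are 4 and 8, so the minimizer's minimax is 4. These differ, so the equilibrium is in mixed strategies.
Let the maximizer play a with probability p. The minimizer is indifferent when 4p + 3(1−p) = 2p + 8(1−p), giving p = 5/7.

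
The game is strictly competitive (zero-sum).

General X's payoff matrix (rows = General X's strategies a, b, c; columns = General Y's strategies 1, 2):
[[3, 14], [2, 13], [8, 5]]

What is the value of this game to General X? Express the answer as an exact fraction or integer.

Row b is strictly dominated by row a, so General X never plays it.
The remaining 2×2 game on (a, c) × (1, 2) has no saddle point. Let General X play a with probability p; indifference gives 3p + 8(1−p) = 14p + 5(1−p), so p = 3/14.
Similarly General Y's optimal q on 1 is 9/14, and the value is 3·(9/14) + (14)·(5/14) = 97/14.

97/14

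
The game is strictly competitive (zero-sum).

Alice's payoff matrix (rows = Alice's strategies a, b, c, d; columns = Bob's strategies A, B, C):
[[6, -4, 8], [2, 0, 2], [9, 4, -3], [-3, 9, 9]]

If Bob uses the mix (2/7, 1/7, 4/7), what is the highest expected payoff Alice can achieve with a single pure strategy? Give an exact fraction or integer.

a: (6)·(2/7) + (-4)·(1/7) + (8)·(4/7) = 40/7.
b: (2)·(2/7) + (0)·(1/7) + (2)·(4/7) = 12/7.
c: (9)·(2/7) + (4)·(1/7) + (-3)·(4/7) = 10/7.
d: (-3)·(2/7) + (9)·(1/7) + (9)·(4/7) = 39/7.
The best pure response is a with expected payoff 40/7.

40/7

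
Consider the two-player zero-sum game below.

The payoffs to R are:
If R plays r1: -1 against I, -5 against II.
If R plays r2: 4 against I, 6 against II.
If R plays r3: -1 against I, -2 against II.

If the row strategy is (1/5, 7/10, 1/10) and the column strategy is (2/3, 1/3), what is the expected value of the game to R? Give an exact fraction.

8/3

Against (2/3, 1/3), each row's expected payoff is r1: -7/3; r2: 14/3; r3: -4/3.
Taking the (1/5, 7/10, 1/10)-weighted average: (1/5)·(-7/3) + (7/10)·(14/3) + (1/10)·(-4/3) = 8/3.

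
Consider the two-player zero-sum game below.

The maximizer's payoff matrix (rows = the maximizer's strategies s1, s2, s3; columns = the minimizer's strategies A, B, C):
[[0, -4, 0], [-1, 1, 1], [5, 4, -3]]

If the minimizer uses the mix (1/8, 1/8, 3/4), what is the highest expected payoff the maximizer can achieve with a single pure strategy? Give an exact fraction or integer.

3/4

s1: (0)·(1/8) + (-4)·(1/8) + (0)·(3/4) = -1/2.
s2: (-1)·(1/8) + (1)·(1/8) + (1)·(3/4) = 3/4.
s3: (5)·(1/8) + (4)·(1/8) + (-3)·(3/4) = -9/8.
The best pure response is s2 with expected payoff 3/4.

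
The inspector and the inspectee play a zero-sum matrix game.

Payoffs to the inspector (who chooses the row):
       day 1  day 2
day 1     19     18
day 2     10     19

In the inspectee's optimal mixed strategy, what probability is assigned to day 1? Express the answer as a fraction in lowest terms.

1/10

Row minima are 18 and 10, so the inspector's maximin is 18; column maxima are 19 and 19, so the inspectee's minimax is 19. These differ, so the equilibrium is in mixed strategies.
Let the inspectee play day 1 with probability q. The inspector is indifferent when 19q + 18(1−q) = 10q + 19(1−q), giving q = 1/10.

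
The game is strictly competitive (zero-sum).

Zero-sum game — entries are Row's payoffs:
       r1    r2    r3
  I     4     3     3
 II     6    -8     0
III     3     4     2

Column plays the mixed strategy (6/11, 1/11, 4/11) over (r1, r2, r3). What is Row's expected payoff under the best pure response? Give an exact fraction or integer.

I: (4)·(6/11) + (3)·(1/11) + (3)·(4/11) = 39/11.
II: (6)·(6/11) + (-8)·(1/11) + (0)·(4/11) = 28/11.
III: (3)·(6/11) + (4)·(1/11) + (2)·(4/11) = 30/11.
The best pure response is I with expected payoff 39/11.

39/11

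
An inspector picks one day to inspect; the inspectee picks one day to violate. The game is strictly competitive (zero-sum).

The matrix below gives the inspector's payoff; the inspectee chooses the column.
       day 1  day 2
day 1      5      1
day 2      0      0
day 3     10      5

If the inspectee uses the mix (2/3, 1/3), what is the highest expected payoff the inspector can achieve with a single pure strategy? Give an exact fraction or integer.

25/3

day 1: (5)·(2/3) + (1)·(1/3) = 11/3.
day 2: (0)·(2/3) + (0)·(1/3) = 0.
day 3: (10)·(2/3) + (5)·(1/3) = 25/3.
The best pure response is day 3 with expected payoff 25/3.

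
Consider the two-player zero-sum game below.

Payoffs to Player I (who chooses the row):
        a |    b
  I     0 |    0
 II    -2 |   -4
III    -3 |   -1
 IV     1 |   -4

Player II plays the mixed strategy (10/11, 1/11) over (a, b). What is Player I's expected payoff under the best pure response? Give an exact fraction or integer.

I: (0)·(10/11) + (0)·(1/11) = 0.
II: (-2)·(10/11) + (-4)·(1/11) = -24/11.
III: (-3)·(10/11) + (-1)·(1/11) = -31/11.
IV: (1)·(10/11) + (-4)·(1/11) = 6/11.
The best pure response is IV with expected payoff 6/11.

6/11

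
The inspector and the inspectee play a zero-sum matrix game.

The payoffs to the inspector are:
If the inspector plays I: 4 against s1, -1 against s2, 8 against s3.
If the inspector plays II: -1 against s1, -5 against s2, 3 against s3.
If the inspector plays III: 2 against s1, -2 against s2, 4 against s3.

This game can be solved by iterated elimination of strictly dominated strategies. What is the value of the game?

Column s1 is strictly dominated by s2 for the inspectee (-1<4, -5<-1, -2<2); eliminate s1.
Row III is strictly dominated by row I (-1>-2, 8>4); eliminate III.
Column s3 is strictly dominated by s2 for the inspectee (-1<8, -5<3); eliminate s3.
Row II is strictly dominated by row I (-1>-5); eliminate II.
Only (I, s2) remains, with payoff -1.

-1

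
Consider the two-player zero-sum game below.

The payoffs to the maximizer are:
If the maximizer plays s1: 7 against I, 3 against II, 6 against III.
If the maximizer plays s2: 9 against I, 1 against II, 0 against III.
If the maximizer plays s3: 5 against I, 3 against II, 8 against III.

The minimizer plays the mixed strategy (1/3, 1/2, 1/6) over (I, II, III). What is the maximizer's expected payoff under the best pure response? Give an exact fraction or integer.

s1: (7)·(1/3) + (3)·(1/2) + (6)·(1/6) = 29/6.
s2: (9)·(1/3) + (1)·(1/2) + (0)·(1/6) = 7/2.
s3: (5)·(1/3) + (3)·(1/2) + (8)·(1/6) = 9/2.
The best pure response is s1 with expected payoff 29/6.

29/6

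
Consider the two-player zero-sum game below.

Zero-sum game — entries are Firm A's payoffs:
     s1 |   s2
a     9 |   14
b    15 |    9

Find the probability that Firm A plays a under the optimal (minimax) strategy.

Row minima are 9 and 9, so Firm A's maximin is 9; column maxima are 15 and 14, so Firm B's minimax is 14. These differ, so the equilibrium is in mixed strategies.
Let Firm A play a with probability p. Firm B is indifferent when 9p + 15(1−p) = 14p + 9(1−p), giving p = 6/11.

6/11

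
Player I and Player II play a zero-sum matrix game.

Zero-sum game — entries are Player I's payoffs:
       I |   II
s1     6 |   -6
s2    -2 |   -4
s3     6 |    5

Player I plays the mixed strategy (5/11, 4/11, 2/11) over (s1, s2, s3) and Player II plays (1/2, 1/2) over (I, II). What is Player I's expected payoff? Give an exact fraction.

Against (1/2, 1/2), each row's expected payoff is s1: 0; s2: -3; s3: 11/2.
Taking the (5/11, 4/11, 2/11)-weighted average: (5/11)·(0) + (4/11)·(-3) + (2/11)·(11/2) = -1/11.

-1/11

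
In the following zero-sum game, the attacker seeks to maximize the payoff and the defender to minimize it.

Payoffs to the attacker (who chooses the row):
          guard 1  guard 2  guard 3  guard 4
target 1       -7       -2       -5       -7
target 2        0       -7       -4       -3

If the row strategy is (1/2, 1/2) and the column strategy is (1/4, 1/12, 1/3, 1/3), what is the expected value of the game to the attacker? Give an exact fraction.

Against (1/4, 1/12, 1/3, 1/3), each row's expected payoff is target 1: -71/12; target 2: -35/12.
Taking the (1/2, 1/2)-weighted average: (1/2)·(-71/12) + (1/2)·(-35/12) = -53/12.

-53/12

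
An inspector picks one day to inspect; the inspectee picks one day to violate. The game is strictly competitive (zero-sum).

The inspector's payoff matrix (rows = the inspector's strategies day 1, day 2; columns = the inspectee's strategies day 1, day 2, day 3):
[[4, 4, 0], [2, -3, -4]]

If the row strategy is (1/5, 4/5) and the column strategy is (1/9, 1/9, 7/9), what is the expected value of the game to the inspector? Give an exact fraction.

-12/5

Against (1/9, 1/9, 7/9), each row's expected payoff is day 1: 8/9; day 2: -29/9.
Taking the (1/5, 4/5)-weighted average: (1/5)·(8/9) + (4/5)·(-29/9) = -12/5.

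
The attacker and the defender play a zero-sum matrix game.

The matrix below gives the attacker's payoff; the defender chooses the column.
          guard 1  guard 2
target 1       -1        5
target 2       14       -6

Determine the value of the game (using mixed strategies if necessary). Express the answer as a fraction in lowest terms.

32/13

Row minima are -1 and -6, so the attacker's maximin is -1; column maxima are 14 and 5, so the defender's minimax is 5. These differ, so the equilibrium is in mixed strategies.
Let the attacker play target 1 with probability p. The defender is indifferent when −p + 14(1−p) = 5p − 6(1−p), giving p = 10/13.
Let the defender play guard 1 with probability q. The attacker is indifferent when −q + 5(1−q) = 14q − 6(1−q), giving q = 11/26.
The value is -1·(11/26) + (5)·(15/26) = 32/13.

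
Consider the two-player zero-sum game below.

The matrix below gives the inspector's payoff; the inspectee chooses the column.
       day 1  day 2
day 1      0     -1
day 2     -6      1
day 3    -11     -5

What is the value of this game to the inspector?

Row day 3 is strictly dominated by row day 2, so the inspector never plays it.
The remaining 2×2 game on (day 1, day 2) × (day 1, day 2) has no saddle point. Let the inspector play day 1 with probability p; indifference gives −6(1−p) = −p + (1−p), so p = 7/8.
Similarly the inspectee's optimal q on day 1 is 1/4, and the value is 0·(1/4) + (-1)·(3/4) = -3/4.

-3/4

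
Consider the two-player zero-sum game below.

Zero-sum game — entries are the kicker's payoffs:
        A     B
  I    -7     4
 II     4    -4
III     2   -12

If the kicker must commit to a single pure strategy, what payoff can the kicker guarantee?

The worst-case payoff for each row is I: -7, II: -4, III: -12.
The best of these is -4.

-4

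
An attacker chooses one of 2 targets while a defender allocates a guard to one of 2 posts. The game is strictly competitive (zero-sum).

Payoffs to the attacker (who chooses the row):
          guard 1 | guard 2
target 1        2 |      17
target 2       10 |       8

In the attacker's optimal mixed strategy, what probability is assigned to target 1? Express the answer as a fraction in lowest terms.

Row minima are 2 and 8, so the attacker's maximin is 8; column maxima are 10 and 17, so the defender's minimax is 10. These differ, so the equilibrium is in mixed strategies.
Let the attacker play target 1 with probability p. The defender is indifferent when 2p + 10(1−p) = 17p + 8(1−p), giving p = 2/17.

2/17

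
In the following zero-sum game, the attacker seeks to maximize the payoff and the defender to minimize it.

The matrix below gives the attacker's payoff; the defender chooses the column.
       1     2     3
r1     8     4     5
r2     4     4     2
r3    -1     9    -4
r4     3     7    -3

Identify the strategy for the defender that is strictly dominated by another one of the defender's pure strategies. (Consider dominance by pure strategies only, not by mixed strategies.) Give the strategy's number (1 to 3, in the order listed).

The defender prefers columns that give the attacker less. Compare 1 with 3: 5 < 8, 2 < 4, -4 < -1, -3 < 3.
So 3 strictly dominates 1 for the defender; 1 is strictly dominated.

1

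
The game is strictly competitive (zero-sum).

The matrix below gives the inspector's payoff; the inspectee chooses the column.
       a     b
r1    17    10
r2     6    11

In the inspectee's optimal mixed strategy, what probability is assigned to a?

1/12

Row minima are 10 and 6, so the inspector's maximin is 10; column maxima are 17 and 11, so the inspectee's minimax is 11. These differ, so the equilibrium is in mixed strategies.
Let the inspectee play a with probability q. The inspector is indifferent when 17q + 10(1−q) = 6q + 11(1−q), giving q = 1/12.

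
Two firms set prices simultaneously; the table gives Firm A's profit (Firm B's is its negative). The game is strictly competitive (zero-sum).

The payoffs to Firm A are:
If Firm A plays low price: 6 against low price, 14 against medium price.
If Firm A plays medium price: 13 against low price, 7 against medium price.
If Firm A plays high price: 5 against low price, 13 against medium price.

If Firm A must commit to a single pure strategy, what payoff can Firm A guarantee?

7

The worst-case payoff for each row is low price: 6, medium price: 7, high price: 5.
The best of these is 7.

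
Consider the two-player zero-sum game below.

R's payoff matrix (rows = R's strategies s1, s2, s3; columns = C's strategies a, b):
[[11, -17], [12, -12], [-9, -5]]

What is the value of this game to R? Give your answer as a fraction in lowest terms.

-6

Row s1 is strictly dominated by row s2, so R never plays it.
The remaining 2×2 game on (s2, s3) × (a, b) has no saddle point. Let R play s2 with probability p; indifference gives 12p − 9(1−p) = −12p − 5(1−p), so p = 1/7.
Similarly C's optimal q on a is 1/4, and the value is 12·(1/4) + (-12)·(3/4) = -6.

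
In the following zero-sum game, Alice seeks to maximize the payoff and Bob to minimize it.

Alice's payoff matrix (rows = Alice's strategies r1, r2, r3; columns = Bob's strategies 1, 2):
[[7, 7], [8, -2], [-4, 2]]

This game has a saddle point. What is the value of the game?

7

Row minima: 7, -2, -4 → Alice's maximin is 7.
Column maxima: 8, 7 → Bob's minimax is 7.
They coincide at (r1, 2), so the value is 7.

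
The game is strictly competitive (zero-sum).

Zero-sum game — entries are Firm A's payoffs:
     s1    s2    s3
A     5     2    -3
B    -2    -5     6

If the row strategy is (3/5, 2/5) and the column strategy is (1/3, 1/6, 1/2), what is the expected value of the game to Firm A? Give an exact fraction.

Against (1/3, 1/6, 1/2), each row's expected payoff is A: 1/2; B: 3/2.
Taking the (3/5, 2/5)-weighted average: (3/5)·(1/2) + (2/5)·(3/2) = 9/10.

9/10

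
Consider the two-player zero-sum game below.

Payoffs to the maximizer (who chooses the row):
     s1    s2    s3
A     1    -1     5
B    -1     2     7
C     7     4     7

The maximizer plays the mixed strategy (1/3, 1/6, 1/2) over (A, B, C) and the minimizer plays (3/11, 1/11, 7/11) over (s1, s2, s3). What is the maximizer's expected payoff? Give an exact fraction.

Against (3/11, 1/11, 7/11), each row's expected payoff is A: 37/11; B: 48/11; C: 74/11.
Taking the (1/3, 1/6, 1/2)-weighted average: (1/3)·(37/11) + (1/6)·(48/11) + (1/2)·(74/11) = 172/33.

172/33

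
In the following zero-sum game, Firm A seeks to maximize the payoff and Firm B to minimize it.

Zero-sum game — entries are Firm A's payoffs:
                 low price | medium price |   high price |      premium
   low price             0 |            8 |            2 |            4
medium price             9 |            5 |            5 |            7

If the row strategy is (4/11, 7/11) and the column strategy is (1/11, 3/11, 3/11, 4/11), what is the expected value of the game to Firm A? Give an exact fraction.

Against (1/11, 3/11, 3/11, 4/11), each row's expected payoff is low price: 46/11; medium price: 67/11.
Taking the (4/11, 7/11)-weighted average: (4/11)·(46/11) + (7/11)·(67/11) = 653/121.

653/121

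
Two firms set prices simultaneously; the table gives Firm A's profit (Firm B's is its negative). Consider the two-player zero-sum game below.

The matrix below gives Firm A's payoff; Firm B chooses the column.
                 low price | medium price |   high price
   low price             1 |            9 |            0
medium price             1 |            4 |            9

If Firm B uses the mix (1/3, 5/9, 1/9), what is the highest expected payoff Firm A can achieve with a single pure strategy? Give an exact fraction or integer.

low price: (1)·(1/3) + (9)·(5/9) + (0)·(1/9) = 16/3.
medium price: (1)·(1/3) + (4)·(5/9) + (9)·(1/9) = 32/9.
The best pure response is low price with expected payoff 16/3.

16/3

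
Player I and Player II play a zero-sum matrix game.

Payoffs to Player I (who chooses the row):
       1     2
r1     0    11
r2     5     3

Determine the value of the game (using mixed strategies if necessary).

55/13

Row minima are 0 and 3, so Player I's maximin is 3; column maxima are 5 and 11, so Player II's minimax is 5. These differ, so the equilibrium is in mixed strategies.
Let Player I play r1 with probability p. Player II is indifferent when 5(1−p) = 11p + 3(1−p), giving p = 2/13.
Let Player II play 1 with probability q. Player I is indifferent when 11(1−q) = 5q + 3(1−q), giving q = 8/13.
The value is 0·(8/13) + (11)·(5/13) = 55/13.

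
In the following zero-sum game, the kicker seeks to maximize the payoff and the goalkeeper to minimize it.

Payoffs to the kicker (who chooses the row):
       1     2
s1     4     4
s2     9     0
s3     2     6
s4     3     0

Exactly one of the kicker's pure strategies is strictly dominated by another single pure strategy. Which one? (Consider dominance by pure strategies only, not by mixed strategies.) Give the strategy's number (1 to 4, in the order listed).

Compare s4 with s1: 4 > 3, 4 > 0.
So s1 strictly dominates s4 for the kicker; s4 is strictly dominated.

4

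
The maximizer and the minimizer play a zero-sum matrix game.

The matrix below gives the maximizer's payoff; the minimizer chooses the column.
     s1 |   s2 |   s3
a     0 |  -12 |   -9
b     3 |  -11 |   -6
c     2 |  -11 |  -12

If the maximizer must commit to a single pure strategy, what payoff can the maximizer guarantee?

-11

The worst-case payoff for each row is a: -12, b: -11, c: -12.
The best of these is -11.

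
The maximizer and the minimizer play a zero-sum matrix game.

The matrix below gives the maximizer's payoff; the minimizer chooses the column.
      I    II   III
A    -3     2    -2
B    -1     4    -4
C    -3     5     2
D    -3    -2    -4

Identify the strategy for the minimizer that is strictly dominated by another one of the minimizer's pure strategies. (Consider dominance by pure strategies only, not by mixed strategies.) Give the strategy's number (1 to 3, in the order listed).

2

The minimizer prefers columns that give the maximizer less. Compare II with I: -3 < 2, -1 < 4, -3 < 5, -3 < -2.
So I strictly dominates II for the minimizer; II is strictly dominated.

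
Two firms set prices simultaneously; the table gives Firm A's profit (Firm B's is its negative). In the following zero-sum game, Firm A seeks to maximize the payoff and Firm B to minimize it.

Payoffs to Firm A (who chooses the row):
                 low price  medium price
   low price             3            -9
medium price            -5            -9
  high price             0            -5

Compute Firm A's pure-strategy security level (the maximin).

The worst-case payoff for each row is low price: -9, medium price: -9, high price: -5.
The best of these is -5.

-5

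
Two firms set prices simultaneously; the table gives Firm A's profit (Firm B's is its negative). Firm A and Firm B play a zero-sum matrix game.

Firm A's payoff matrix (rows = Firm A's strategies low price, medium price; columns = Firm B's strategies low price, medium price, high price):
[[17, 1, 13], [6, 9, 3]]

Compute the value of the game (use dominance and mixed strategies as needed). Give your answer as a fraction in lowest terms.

Column low price is strictly dominated by high price for Firm B (it gives Firm A more in every row).
The remaining 2×2 game on (low price, medium price) × (medium price, high price) has no saddle point. Let Firm A play low price with probability p; indifference gives p + 9(1−p) = 13p + 3(1−p), so p = 1/3.
Similarly Firm B's optimal q on medium price is 5/9, and the value is 1·(5/9) + (13)·(4/9) = 19/3.

19/3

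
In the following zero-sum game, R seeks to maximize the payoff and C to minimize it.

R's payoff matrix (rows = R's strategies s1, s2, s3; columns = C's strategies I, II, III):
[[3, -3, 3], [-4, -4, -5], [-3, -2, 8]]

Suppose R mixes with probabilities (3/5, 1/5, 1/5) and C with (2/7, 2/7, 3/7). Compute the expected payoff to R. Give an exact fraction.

2/7

Against (2/7, 2/7, 3/7), each row's expected payoff is s1: 9/7; s2: -31/7; s3: 2.
Taking the (3/5, 1/5, 1/5)-weighted average: (3/5)·(9/7) + (1/5)·(-31/7) + (1/5)·(2) = 2/7.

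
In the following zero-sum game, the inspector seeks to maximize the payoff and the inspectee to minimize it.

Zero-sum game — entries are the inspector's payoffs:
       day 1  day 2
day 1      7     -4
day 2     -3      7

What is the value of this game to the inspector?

37/21

Row minima are -4 and -3, so the inspector's maximin is -3; column maxima are 7 and 7, so the inspectee's minimax is 7. These differ, so the equilibrium is in mixed strategies.
Let the inspector play day 1 with probability p. The inspectee is indifferent when 7p − 3(1−p) = −4p + 7(1−p), giving p = 10/21.
Let the inspectee play day 1 with probability q. The inspector is indifferent when 7q − 4(1−q) = −3q + 7(1−q), giving q = 11/21.
The value is 7·(11/21) + (-4)·(10/21) = 37/21.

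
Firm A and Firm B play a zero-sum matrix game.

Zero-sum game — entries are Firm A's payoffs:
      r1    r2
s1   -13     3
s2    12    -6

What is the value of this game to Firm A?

-21/17

Row minima are -13 and -6, so Firm A's maximin is -6; column maxima are 12 and 3, so Firm B's minimax is 3. These differ, so the equilibrium is in mixed strategies.
Let Firm A play s1 with probability p. Firm B is indifferent when −13p + 12(1−p) = 3p − 6(1−p), giving p = 9/17.
Let Firm B play r1 with probability q. Firm A is indifferent when −13q + 3(1−q) = 12q − 6(1−q), giving q = 9/34.
The value is -13·(9/34) + (3)·(25/34) = -21/17.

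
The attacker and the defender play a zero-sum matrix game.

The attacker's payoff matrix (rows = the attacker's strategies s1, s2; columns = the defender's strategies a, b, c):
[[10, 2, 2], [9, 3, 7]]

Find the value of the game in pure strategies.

3

Row minima: 2, 3 → the attacker's maximin is 3.
Column maxima: 10, 3, 7 → the defender's minimax is 3.
They coincide at (s2, b), so the value is 3.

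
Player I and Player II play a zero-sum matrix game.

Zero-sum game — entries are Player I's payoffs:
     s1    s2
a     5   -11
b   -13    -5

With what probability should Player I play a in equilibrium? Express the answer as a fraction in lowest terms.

Row minima are -11 and -13, so Player I's maximin is -11; column maxima are 5 and -5, so Player II's minimax is -5. These differ, so the equilibrium is in mixed strategies.
Let Player I play a with probability p. Player II is indifferent when 5p − 13(1−p) = −11p − 5(1−p), giving p = 1/3.

1/3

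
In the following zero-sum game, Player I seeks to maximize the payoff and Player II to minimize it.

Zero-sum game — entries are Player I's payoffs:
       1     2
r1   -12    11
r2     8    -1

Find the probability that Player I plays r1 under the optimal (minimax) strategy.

9/32

Row minima are -12 and -1, so Player I's maximin is -1; column maxima are 8 and 11, so Player II's minimax is 8. These differ, so the equilibrium is in mixed strategies.
Let Player I play r1 with probability p. Player II is indifferent when −12p + 8(1−p) = 11p − (1−p), giving p = 9/32.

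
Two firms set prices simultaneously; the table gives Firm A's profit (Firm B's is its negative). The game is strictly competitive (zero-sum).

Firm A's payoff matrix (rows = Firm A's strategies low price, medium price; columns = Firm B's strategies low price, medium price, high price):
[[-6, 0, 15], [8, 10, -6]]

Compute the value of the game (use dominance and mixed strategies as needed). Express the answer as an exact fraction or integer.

12/5

Column medium price is strictly dominated by low price for Firm B (it gives Firm A more in every row).
The remaining 2×2 game on (low price, medium price) × (low price, high price) has no saddle point. Let Firm A play low price with probability p; indifference gives −6p + 8(1−p) = 15p − 6(1−p), so p = 2/5.
Similarly Firm B's optimal q on low price is 3/5, and the value is -6·(3/5) + (15)·(2/5) = 12/5.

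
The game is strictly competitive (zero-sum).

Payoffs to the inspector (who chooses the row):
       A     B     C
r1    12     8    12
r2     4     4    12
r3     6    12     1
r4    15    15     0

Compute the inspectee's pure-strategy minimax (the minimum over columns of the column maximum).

The worst case (largest entry) in each column is A: 15, B: 15, C: 12.
The best (smallest) of these is 12.

12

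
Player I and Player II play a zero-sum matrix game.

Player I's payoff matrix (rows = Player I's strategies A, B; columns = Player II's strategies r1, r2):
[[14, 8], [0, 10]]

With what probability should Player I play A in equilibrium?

5/8

Row minima are 8 and 0, so Player I's maximin is 8; column maxima are 14 and 10, so Player II's minimax is 10. These differ, so the equilibrium is in mixed strategies.
Let Player I play A with probability p. Player II is indifferent when 14p = 8p + 10(1−p), giving p = 5/8.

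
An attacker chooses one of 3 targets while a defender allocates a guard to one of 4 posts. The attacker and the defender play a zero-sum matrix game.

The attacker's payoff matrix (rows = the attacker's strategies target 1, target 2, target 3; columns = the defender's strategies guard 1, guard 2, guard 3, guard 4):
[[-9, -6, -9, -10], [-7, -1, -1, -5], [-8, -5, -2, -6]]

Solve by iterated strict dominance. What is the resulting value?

Column guard 2 is strictly dominated by guard 1 for the defender (-9<-6, -7<-1, -8<-5); eliminate guard 2.
Row target 3 is strictly dominated by row target 2 (-7>-8, -1>-2, -5>-6); eliminate target 3.
Row target 1 is strictly dominated by row target 2 (-7>-9, -1>-9, -5>-10); eliminate target 1.
Column guard 3 is strictly dominated by guard 1 for the defender (-7<-1); eliminate guard 3.
Column guard 4 is strictly dominated by guard 1 for the defender (-7<-5); eliminate guard 4.
Only (target 2, guard 1) remains, with payoff -7.

-7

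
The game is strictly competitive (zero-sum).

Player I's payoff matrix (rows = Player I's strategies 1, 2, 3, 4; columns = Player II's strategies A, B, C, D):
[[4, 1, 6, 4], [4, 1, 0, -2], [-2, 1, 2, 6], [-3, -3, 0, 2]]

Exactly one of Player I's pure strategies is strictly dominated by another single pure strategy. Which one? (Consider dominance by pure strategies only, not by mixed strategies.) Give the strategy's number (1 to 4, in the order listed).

Compare 4 with 1: 4 > -3, 1 > -3, 6 > 0, 4 > 2.
So 1 strictly dominates 4 for Player I; 4 is strictly dominated.

4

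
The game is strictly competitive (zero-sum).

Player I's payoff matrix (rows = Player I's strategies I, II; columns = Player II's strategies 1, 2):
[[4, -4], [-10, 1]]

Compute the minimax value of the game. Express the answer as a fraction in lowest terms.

-36/19

Row minima are -4 and -10, so Player I's maximin is -4; column maxima are 4 and 1, so Player II's minimax is 1. These differ, so the equilibrium is in mixed strategies.
Let Player I play I with probability p. Player II is indifferent when 4p − 10(1−p) = −4p + (1−p), giving p = 11/19.
Let Player II play 1 with probability q. Player I is indifferent when 4q − 4(1−q) = −10q + (1−q), giving q = 5/19.
The value is 4·(5/19) + (-4)·(14/19) = -36/19.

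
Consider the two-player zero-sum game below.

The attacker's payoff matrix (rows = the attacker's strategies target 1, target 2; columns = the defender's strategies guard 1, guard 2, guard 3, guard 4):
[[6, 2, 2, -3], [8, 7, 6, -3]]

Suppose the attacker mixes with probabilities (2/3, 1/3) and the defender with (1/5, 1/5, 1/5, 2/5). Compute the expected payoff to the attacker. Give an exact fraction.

23/15

Against (1/5, 1/5, 1/5, 2/5), each row's expected payoff is target 1: 4/5; target 2: 3.
Taking the (2/3, 1/3)-weighted average: (2/3)·(4/5) + (1/3)·(3) = 23/15.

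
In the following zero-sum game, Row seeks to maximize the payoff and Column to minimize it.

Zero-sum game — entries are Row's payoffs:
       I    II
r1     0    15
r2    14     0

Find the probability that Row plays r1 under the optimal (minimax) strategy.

14/29

Row minima are 0 and 0, so Row's maximin is 0; column maxima are 14 and 15, so Column's minimax is 14. These differ, so the equilibrium is in mixed strategies.
Let Row play r1 with probability p. Column is indifferent when 14(1−p) = 15p, giving p = 14/29.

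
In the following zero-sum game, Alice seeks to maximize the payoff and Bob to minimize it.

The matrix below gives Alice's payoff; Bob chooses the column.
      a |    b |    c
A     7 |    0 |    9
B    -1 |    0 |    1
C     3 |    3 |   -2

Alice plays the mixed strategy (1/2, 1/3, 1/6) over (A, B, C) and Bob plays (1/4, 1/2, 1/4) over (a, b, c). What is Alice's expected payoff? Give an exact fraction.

Against (1/4, 1/2, 1/4), each row's expected payoff is A: 4; B: 0; C: 7/4.
Taking the (1/2, 1/3, 1/6)-weighted average: (1/2)·(4) + (1/3)·(0) + (1/6)·(7/4) = 55/24.

55/24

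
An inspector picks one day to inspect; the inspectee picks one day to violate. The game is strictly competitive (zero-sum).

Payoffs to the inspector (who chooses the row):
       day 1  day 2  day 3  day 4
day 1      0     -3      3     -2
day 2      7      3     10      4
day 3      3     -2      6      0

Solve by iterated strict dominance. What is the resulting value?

Row day 1 is strictly dominated by row day 2 (7>0, 3>-3, 10>3, 4>-2); eliminate day 1.
Row day 3 is strictly dominated by row day 2 (7>3, 3>-2, 10>6, 4>0); eliminate day 3.
Column day 3 is strictly dominated by day 1 for the inspectee (7<10); eliminate day 3.
Column day 4 is strictly dominated by day 2 for the inspectee (3<4); eliminate day 4.
Column day 1 is strictly dominated by day 2 for the inspectee (3<7); eliminate day 1.
Only (day 2, day 2) remains, with payoff 3.

3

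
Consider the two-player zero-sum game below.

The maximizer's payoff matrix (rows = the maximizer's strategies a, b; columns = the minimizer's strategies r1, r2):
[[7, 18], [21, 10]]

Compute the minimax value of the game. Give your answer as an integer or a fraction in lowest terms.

14

Row minima are 7 and 10, so the maximizer's maximin is 10; column maxima are 21 and 18, so the minimizer's minimax is 18. These differ, so the equilibrium is in mixed strategies.
Let the maximizer play a with probability p. The minimizer is indifferent when 7p + 21(1−p) = 18p + 10(1−p), giving p = 1/2.
Let the minimizer play r1 with probability q. The maximizer is indifferent when 7q + 18(1−q) = 21q + 10(1−q), giving q = 4/11.
The value is 7·(4/11) + (18)·(7/11) = 14.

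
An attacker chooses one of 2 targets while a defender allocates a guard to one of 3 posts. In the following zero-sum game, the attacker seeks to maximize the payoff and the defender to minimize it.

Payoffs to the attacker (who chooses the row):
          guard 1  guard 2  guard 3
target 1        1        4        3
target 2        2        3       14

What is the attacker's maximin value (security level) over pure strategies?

The worst-case payoff for each row is target 1: 1, target 2: 2.
The best of these is 2.

2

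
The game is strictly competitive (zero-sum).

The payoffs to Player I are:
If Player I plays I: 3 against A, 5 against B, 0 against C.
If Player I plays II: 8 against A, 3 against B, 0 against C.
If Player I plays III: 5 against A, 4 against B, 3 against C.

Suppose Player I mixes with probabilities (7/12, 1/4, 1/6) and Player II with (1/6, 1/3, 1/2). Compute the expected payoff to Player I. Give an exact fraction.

Against (1/6, 1/3, 1/2), each row's expected payoff is I: 13/6; II: 7/3; III: 11/3.
Taking the (7/12, 1/4, 1/6)-weighted average: (7/12)·(13/6) + (1/4)·(7/3) + (1/6)·(11/3) = 59/24.

59/24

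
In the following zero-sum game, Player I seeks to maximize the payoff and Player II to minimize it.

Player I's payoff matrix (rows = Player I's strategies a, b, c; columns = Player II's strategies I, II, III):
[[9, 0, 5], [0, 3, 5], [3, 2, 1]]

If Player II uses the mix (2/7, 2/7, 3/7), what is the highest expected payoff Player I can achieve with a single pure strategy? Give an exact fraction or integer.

a: (9)·(2/7) + (0)·(2/7) + (5)·(3/7) = 33/7.
b: (0)·(2/7) + (3)·(2/7) + (5)·(3/7) = 3.
c: (3)·(2/7) + (2)·(2/7) + (1)·(3/7) = 13/7.
The best pure response is a with expected payoff 33/7.

33/7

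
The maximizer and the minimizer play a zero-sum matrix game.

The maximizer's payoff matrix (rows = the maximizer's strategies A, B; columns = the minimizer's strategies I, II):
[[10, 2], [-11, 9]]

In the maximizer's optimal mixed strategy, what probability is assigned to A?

5/7

Row minima are 2 and -11, so the maximizer's maximin is 2; column maxima are 10 and 9, so the minimizer's minimax is 9. These differ, so the equilibrium is in mixed strategies.
Let the maximizer play A with probability p. The minimizer is indifferent when 10p − 11(1−p) = 2p + 9(1−p), giving p = 5/7.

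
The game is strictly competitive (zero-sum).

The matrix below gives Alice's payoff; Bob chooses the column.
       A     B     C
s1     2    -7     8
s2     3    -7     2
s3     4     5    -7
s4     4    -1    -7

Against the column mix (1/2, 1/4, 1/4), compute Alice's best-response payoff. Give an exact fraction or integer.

s1: (2)·(1/2) + (-7)·(1/4) + (8)·(1/4) = 5/4.
s2: (3)·(1/2) + (-7)·(1/4) + (2)·(1/4) = 1/4.
s3: (4)·(1/2) + (5)·(1/4) + (-7)·(1/4) = 3/2.
s4: (4)·(1/2) + (-1)·(1/4) + (-7)·(1/4) = 0.
The best pure response is s3 with expected payoff 3/2.

3/2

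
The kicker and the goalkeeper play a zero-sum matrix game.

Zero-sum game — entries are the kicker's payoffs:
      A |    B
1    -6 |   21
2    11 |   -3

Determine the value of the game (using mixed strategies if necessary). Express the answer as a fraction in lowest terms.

213/41

Row minima are -6 and -3, so the kicker's maximin is -3; column maxima are 11 and 21, so the goalkeeper's minimax is 11. These differ, so the equilibrium is in mixed strategies.
Let the kicker play 1 with probability p. The goalkeeper is indifferent when −6p + 11(1−p) = 21p − 3(1−p), giving p = 14/41.
Let the goalkeeper play A with probability q. The kicker is indifferent when −6q + 21(1−q) = 11q − 3(1−q), giving q = 24/41.
The value is -6·(24/41) + (21)·(17/41) = 213/41.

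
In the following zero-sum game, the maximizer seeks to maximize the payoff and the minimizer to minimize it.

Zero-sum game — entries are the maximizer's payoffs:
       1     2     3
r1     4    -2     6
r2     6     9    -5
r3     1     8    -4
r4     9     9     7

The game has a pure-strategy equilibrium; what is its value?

Row minima: -2, -5, -4, 7 → the maximizer's maximin is 7.
Column maxima: 9, 9, 7 → the minimizer's minimax is 7.
They coincide at (r4, 3), so the value is 7.

7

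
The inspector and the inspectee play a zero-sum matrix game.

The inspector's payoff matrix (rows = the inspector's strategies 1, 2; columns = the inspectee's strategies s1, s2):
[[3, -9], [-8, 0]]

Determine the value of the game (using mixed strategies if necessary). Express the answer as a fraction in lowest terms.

Row minima are -9 and -8, so the inspector's maximin is -8; column maxima are 3 and 0, so the inspectee's minimax is 0. These differ, so the equilibrium is in mixed strategies.
Let the inspector play 1 with probability p. The inspectee is indifferent when 3p − 8(1−p) = −9p, giving p = 2/5.
Let the inspectee play s1 with probability q. The inspector is indifferent when 3q − 9(1−q) = −8q, giving q = 9/20.
The value is 3·(9/20) + (-9)·(11/20) = -18/5.

-18/5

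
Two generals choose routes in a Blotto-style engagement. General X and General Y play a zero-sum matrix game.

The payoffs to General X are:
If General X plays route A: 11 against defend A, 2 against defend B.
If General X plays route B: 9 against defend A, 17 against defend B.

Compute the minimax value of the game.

169/17

Row minima are 2 and 9, so General X's maximin is 9; column maxima are 11 and 17, so General Y's minimax is 11. These differ, so the equilibrium is in mixed strategies.
Let General X play route A with probability p. General Y is indifferent when 11p + 9(1−p) = 2p + 17(1−p), giving p = 8/17.
Let General Y play defend A with probability q. General X is indifferent when 11q + 2(1−q) = 9q + 17(1−q), giving q = 15/17.
The value is 11·(15/17) + (2)·(2/17) = 169/17.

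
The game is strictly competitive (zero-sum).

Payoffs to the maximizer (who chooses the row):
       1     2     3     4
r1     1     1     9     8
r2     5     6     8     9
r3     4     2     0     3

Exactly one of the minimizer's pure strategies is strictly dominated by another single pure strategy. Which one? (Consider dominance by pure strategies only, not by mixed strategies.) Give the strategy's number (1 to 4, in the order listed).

The minimizer prefers columns that give the maximizer less. Compare 4 with 2: 1 < 8, 6 < 9, 2 < 3.
So 2 strictly dominates 4 for the minimizer; 4 is strictly dominated.

4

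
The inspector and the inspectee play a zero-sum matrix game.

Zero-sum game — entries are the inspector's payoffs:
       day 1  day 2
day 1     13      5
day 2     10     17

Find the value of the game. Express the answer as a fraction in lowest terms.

57/5

Row minima are 5 and 10, so the inspector's maximin is 10; column maxima are 13 and 17, so the inspectee's minimax is 13. These differ, so the equilibrium is in mixed strategies.
Let the inspector play day 1 with probability p. The inspectee is indifferent when 13p + 10(1−p) = 5p + 17(1−p), giving p = 7/15.
Let the inspectee play day 1 with probability q. The inspector is indifferent when 13q + 5(1−q) = 10q + 17(1−q), giving q = 4/5.
The value is 13·(4/5) + (5)·(1/5) = 57/5.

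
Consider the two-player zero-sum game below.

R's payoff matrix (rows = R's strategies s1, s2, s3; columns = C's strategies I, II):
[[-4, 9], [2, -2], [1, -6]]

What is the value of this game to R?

Row s3 is strictly dominated by row s2, so R never plays it.
The remaining 2×2 game on (s1, s2) × (I, II) has no saddle point. Let R play s1 with probability p; indifference gives −4p + 2(1−p) = 9p − 2(1−p), so p = 4/17.
Similarly C's optimal q on I is 11/17, and the value is -4·(11/17) + (9)·(6/17) = 10/17.

10/17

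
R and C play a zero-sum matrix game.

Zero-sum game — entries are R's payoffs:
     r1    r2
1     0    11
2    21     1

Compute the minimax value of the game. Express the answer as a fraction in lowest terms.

Row minima are 0 and 1, so R's maximin is 1; column maxima are 21 and 11, so C's minimax is 11. These differ, so the equilibrium is in mixed strategies.
Let R play 1 with probability p. C is indifferent when 21(1−p) = 11p + (1−p), giving p = 20/31.
Let C play r1 with probability q. R is indifferent when 11(1−q) = 21q + (1−q), giving q = 10/31.
The value is 0·(10/31) + (11)·(21/31) = 231/31.

231/31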